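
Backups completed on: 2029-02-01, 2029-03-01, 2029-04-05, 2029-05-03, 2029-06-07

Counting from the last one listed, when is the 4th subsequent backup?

These are Thursdays at 28- or 35-day spacing (28, 35, 28, 35).
The pattern: 1st Thursday of the month.
1st Thursday of July 2029: 2029-07-05.
August 2029 — 1st Thursday is 2029-08-02.
September 2029 — 1st Thursday is 2029-09-06.
1st Thursday of October 2029: 2029-10-04.

2029-10-04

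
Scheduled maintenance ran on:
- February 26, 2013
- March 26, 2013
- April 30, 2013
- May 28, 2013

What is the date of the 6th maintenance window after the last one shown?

Every date is a Tuesday; gaps 28, 35, 28 days.
Each is the last Tuesday of its month (at least one falls on the 29th or later, ruling out '4th Tuesday').
June 2013 ends with Tuesday June 25, 2013.
Last Tuesday of July 2013: July 30, 2013.
Last Tuesday of August 2013: August 27, 2013.
Last Tuesday of September 2013: September 24, 2013.
Last Tuesday of October 2013: October 29, 2013.
Last Tuesday of November 2013: November 26, 2013.

November 26, 2013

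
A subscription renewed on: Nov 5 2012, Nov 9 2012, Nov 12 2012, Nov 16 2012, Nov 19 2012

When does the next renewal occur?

Nov 23 2012

The gap pattern 4, 3, 4, 3 repeats every 2 events.
These are the Mondays and Fridays of each week.
Next Friday: Nov 23 2012.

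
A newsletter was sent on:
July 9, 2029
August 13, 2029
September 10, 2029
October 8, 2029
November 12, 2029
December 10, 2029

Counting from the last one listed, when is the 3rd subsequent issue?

March 11, 2030

These are Mondays at 28- or 35-day spacing (35, 28, 28, 35, 28).
The pattern: 2nd Monday of the month.
2nd Monday of January 2030: January 14, 2030.
2nd Monday of February 2030: February 11, 2030.
March 2030 — 2nd Monday is March 11, 2030.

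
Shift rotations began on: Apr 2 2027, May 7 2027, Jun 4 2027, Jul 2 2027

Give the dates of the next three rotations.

All dates are Fridays, 35, 28, 28 days apart.
Specifically, the 1st Friday of each month.
August 2027 — 1st Friday is Aug 6 2027.
1st Friday of September 2027: Sep 3 2027.
1st Friday of October 2027: Oct 1 2027.

Aug 6 2027, Sep 3 2027, Oct 1 2027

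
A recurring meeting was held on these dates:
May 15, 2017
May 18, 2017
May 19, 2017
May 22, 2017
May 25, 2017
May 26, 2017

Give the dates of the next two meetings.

Every event lands on a Monday or Thursday or Friday (gaps cycle 3, 1, 3, 3, 1).
So the schedule is: every Monday, Thursday and Friday.
The following Monday is May 29, 2017.
Next Thursday: June 1, 2017.

May 29, 2017; June 1, 2017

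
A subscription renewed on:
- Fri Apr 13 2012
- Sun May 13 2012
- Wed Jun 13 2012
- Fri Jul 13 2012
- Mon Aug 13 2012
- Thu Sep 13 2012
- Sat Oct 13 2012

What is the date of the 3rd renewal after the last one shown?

Sun Jan 13 2013

Gaps: 30, 31, 30, 31, 31, 30 days — not constant. Every event is on the 13th of the month.
Pattern: the 13th of each month.
Next: November 2012 → Tue Nov 13 2012.
December 2012: Thu Dec 13 2012.
Next: January 2013 → Sun Jan 13 2013.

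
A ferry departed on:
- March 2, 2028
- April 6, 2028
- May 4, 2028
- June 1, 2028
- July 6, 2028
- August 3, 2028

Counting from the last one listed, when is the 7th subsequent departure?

March 1, 2029

These are Thursdays at 28- or 35-day spacing (35, 28, 28, 35, 28).
The pattern: 1st Thursday of the month.
September 2028 — 1st Thursday is September 7, 2028.
October 2028 — 1st Thursday is October 5, 2028.
1st Thursday of November 2028: November 2, 2028.
1st Thursday of December 2028: December 7, 2028.
January 2029 — 1st Thursday is January 4, 2029.
1st Thursday of February 2029: February 1, 2029.
1st Thursday of March 2029: March 1, 2029.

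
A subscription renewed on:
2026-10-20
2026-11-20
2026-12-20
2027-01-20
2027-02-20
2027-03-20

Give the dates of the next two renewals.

2027-04-20, 2027-05-20

Gaps: 31, 30, 31, 31, 28 days — not constant. Every event is on the 20th of the month.
Pattern: the 20th of each month.
Next: April 2027 → 2027-04-20.
May 2027: 2027-05-20.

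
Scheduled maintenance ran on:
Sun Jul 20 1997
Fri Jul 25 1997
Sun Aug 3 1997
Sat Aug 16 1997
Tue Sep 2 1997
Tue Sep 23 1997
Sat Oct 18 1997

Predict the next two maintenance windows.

Sun Nov 16 1997, Fri Dec 19 1997

Gaps: 5, 9, 13, 17, 21, 25 days — each gap is 4 larger than the previous one.
Next gap: 29 days. Sat Oct 18 1997 + 29 days = Sun Nov 16 1997.
Next gap: 33 days. Sun Nov 16 1997 + 33 days = Fri Dec 19 1997.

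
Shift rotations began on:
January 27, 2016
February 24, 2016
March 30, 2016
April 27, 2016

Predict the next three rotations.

All Wednesdays; the gaps (28, 35, 28) vary with month length.
This is the last Wednesday of each month.
May 2016 ends with Wednesday May 25, 2016.
Last Wednesday of June 2016: June 29, 2016.
Last Wednesday of July 2016: July 27, 2016.

May 25, 2016; June 29, 2016; July 27, 2016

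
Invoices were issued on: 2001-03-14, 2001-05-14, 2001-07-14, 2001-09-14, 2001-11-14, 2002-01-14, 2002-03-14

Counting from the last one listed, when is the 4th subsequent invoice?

2002-11-14

Each date is the 14th; the gaps (61, 61, 62, 61, 61, 59) track the month lengths.
The rule is the 14th of every 2 months.
Next: May 2002 → 2002-05-14.
July 2002: 2002-07-14.
September 2002: 2002-09-14.
Next: November 2002 → 2002-11-14.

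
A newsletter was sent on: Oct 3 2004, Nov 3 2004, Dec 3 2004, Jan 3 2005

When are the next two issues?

Gaps: 31, 30, 31 days — not constant. Every event is on the 3rd of the month.
Pattern: the 3rd of each month.
Next: February 2005 → Feb 3 2005.
March 2005: Mar 3 2005.

Feb 3 2005, Mar 3 2005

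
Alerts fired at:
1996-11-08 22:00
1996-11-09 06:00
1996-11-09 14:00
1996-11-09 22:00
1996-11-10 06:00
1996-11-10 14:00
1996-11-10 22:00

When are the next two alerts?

1996-11-11 06:00, 1996-11-11 14:00

Gaps: 8, 8, 8, 8, 8, 8 hours — each event is 8 hours after the previous one.
1996-11-10 22:00 + 8 h = 1996-11-11 06:00.
1996-11-11 06:00 + 8 h = 1996-11-11 14:00.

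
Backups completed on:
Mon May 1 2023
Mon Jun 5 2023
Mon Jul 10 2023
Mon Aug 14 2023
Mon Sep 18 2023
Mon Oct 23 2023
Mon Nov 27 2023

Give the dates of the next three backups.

Mon Jan 1 2024, Mon Feb 5 2024, Mon Mar 11 2024

The spacing is 35, 35, 35, 35, 35, 35 days — always 35 days.
Mon Nov 27 2023 + 35 days = Mon Jan 1 2024.
Mon Jan 1 2024 + 35 days = Mon Feb 5 2024.
Mon Feb 5 2024 + 35 days = Mon Mar 11 2024.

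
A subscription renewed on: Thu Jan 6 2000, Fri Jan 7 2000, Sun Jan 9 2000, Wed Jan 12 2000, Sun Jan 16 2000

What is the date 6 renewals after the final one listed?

Wed Mar 1 2000

Intervals are 1, 2, 3, 4 days — an arithmetic progression with common difference 1.
Next gap: 5 days. Sun Jan 16 2000 + 5 days = Fri Jan 21 2000.
Next gap: 6 days. Fri Jan 21 2000 + 6 days = Thu Jan 27 2000.
Next gap: 7 days. Thu Jan 27 2000 + 7 days = Thu Feb 3 2000.
Next gap: 8 days. Thu Feb 3 2000 + 8 days = Fri Feb 11 2000.
Next gap: 9 days. Fri Feb 11 2000 + 9 days = Sun Feb 20 2000.
Next gap: 10 days. Sun Feb 20 2000 + 10 days = Wed Mar 1 2000.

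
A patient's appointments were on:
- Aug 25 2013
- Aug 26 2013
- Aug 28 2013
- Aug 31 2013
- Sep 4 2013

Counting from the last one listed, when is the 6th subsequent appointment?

The spacing grows by 1 each time: 1, 2, 3, 4 days.
Next gap: 5 days. Sep 4 2013 + 5 days = Sep 9 2013.
Next gap: 6 days. Sep 9 2013 + 6 days = Sep 15 2013.
Next gap: 7 days. Sep 15 2013 + 7 days = Sep 22 2013.
Next gap: 8 days. Sep 22 2013 + 8 days = Sep 30 2013.
Next gap: 9 days. Sep 30 2013 + 9 days = Oct 9 2013.
Next gap: 10 days. Oct 9 2013 + 10 days = Oct 19 2013.

Oct 19 2013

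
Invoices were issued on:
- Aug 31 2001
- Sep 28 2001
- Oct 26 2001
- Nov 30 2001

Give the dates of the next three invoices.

All Fridays; the gaps (28, 28, 35) vary with month length.
This is the last Friday of each month.
Last Friday of December 2001: Dec 28 2001.
January 2002 ends with Friday Jan 25 2002.
February 2002 ends with Friday Feb 22 2002.

Dec 28 2001, Jan 25 2002, Feb 22 2002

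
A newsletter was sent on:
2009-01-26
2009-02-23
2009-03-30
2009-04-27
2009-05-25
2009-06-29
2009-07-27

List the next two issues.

All Mondays; the gaps (28, 35, 28, 28, 35, 28) vary with month length.
This is the last Monday of each month.
Last Monday of August 2009: 2009-08-31.
September 2009 ends with Monday 2009-09-28.

2009-08-31, 2009-09-28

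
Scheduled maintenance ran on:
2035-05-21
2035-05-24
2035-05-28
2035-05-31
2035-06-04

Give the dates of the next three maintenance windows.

The gap pattern 3, 4, 3, 4 repeats every 2 events.
These are the Mondays and Thursdays of each week.
Next Thursday: 2035-06-07.
The following Monday is 2035-06-11.
Next Thursday: 2035-06-14.

2035-06-07, 2035-06-11, 2035-06-14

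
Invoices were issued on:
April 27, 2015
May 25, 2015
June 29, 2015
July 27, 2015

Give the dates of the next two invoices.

August 31, 2015; September 28, 2015

Every date is a Monday; gaps 28, 35, 28 days.
Each is the last Monday of its month (at least one falls on the 29th or later, ruling out '4th Monday').
Last Monday of August 2015: August 31, 2015.
September 2015 ends with Monday September 28, 2015.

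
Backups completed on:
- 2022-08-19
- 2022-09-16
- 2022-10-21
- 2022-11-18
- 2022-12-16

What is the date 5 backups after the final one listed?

2023-05-19

Gaps: 28, 35, 28, 28 days — a mix of 28 and 35. Every date is a Friday.
Each is the 3rd Friday of its month.
3rd Friday of January 2023: 2023-01-20.
February 2023 — 3rd Friday is 2023-02-17.
3rd Friday of March 2023: 2023-03-17.
3rd Friday of April 2023: 2023-04-21.
3rd Friday of May 2023: 2023-05-19.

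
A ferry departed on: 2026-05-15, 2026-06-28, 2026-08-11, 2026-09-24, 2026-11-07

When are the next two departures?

The spacing is 44, 44, 44, 44 days — always 44 days.
2026-11-07 + 44 days = 2026-12-21.
2026-12-21 + 44 days = 2027-02-03.

2026-12-21, 2027-02-03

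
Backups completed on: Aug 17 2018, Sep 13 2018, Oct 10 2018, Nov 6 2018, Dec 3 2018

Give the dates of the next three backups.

The spacing is 27, 27, 27, 27 days — always 27 days.
Dec 3 2018 + 27 days = Dec 30 2018.
Dec 30 2018 + 27 days = Jan 26 2019.
Jan 26 2019 + 27 days = Feb 22 2019.

Dec 30 2018, Jan 26 2019, Feb 22 2019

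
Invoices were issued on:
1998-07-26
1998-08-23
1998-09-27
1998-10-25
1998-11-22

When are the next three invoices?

1998-12-27, 1999-01-24, 1999-02-28

Gaps: 28, 35, 28, 28 days — a mix of 28 and 35. Every date is a Sunday.
Each is the 4th Sunday of its month.
4th Sunday of December 1998: 1998-12-27.
January 1999 — 4th Sunday is 1999-01-24.
4th Sunday of February 1999: 1999-02-28.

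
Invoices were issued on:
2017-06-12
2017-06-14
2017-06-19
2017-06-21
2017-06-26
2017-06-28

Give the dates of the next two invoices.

2017-07-03, 2017-07-05

Every event lands on a Monday or Wednesday (gaps cycle 2, 5, 2, 5, 2).
So the schedule is: every Monday and Wednesday.
Next Monday: 2017-07-03.
The following Wednesday is 2017-07-05.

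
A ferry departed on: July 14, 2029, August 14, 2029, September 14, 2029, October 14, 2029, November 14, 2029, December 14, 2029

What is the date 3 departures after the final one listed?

Gaps: 31, 31, 30, 31, 30 days — not constant. Every event is on the 14th of the month.
Pattern: the 14th of each month.
January 2030: January 14, 2030.
Next: February 2030 → February 14, 2030.
Next: March 2030 → March 14, 2030.

March 14, 2030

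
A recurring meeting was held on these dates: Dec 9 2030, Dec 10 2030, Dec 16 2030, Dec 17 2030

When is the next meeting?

Dec 23 2030

Gaps: 1, 6, 1 days — not constant, but cyclic with period 2.
The events fall on every Monday and Tuesday.
The following Monday is Dec 23 2030.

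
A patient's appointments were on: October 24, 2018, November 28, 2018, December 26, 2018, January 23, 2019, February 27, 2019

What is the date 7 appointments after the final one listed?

September 25, 2019

These are Wednesdays at 28- or 35-day spacing (35, 28, 28, 35).
The pattern: 4th Wednesday of the month.
March 2019 — 4th Wednesday is March 27, 2019.
April 2019 — 4th Wednesday is April 24, 2019.
May 2019 — 4th Wednesday is May 22, 2019.
June 2019 — 4th Wednesday is June 26, 2019.
July 2019 — 4th Wednesday is July 24, 2019.
August 2019 — 4th Wednesday is August 28, 2019.
September 2019 — 4th Wednesday is September 25, 2019.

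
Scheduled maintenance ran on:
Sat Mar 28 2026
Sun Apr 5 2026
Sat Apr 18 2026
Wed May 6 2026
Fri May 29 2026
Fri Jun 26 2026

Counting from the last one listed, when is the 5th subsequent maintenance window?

The spacing grows by 5 each time: 8, 13, 18, 23, 28 days.
Next gap: 33 days. Fri Jun 26 2026 + 33 days = Wed Jul 29 2026.
Next gap: 38 days. Wed Jul 29 2026 + 38 days = Sat Sep 5 2026.
Next gap: 43 days. Sat Sep 5 2026 + 43 days = Sun Oct 18 2026.
Next gap: 48 days. Sun Oct 18 2026 + 48 days = Sat Dec 5 2026.
Next gap: 53 days. Sat Dec 5 2026 + 53 days = Wed Jan 27 2027.

Wed Jan 27 2027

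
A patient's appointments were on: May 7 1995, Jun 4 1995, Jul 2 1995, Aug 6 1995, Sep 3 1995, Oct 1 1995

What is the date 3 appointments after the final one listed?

Jan 7 1996

All dates are Sundays, 28, 28, 35, 28, 28 days apart.
Specifically, the 1st Sunday of each month.
November 1995 — 1st Sunday is Nov 5 1995.
December 1995 — 1st Sunday is Dec 3 1995.
January 1996 — 1st Sunday is Jan 7 1996.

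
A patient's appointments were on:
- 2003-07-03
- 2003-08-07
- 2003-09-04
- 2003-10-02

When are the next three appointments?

These are Thursdays at 28- or 35-day spacing (35, 28, 28).
The pattern: 1st Thursday of the month.
1st Thursday of November 2003: 2003-11-06.
1st Thursday of December 2003: 2003-12-04.
1st Thursday of January 2004: 2004-01-01.

2003-11-06, 2003-12-04, 2004-01-01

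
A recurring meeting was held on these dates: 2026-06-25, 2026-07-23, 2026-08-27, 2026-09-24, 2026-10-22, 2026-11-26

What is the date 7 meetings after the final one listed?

2027-06-24

Gaps: 28, 35, 28, 28, 35 days — a mix of 28 and 35. Every date is a Thursday.
Each is the 4th Thursday of its month.
December 2026 — 4th Thursday is 2026-12-24.
4th Thursday of January 2027: 2027-01-28.
4th Thursday of February 2027: 2027-02-25.
March 2027 — 4th Thursday is 2027-03-25.
4th Thursday of April 2027: 2027-04-22.
4th Thursday of May 2027: 2027-05-27.
4th Thursday of June 2027: 2027-06-24.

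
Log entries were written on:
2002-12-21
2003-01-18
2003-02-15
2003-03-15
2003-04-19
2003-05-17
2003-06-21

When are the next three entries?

All dates are Saturdays, 28, 28, 28, 35, 28, 35 days apart.
Specifically, the 3rd Saturday of each month.
July 2003 — 3rd Saturday is 2003-07-19.
3rd Saturday of August 2003: 2003-08-16.
September 2003 — 3rd Saturday is 2003-09-20.

2003-07-19, 2003-08-16, 2003-09-20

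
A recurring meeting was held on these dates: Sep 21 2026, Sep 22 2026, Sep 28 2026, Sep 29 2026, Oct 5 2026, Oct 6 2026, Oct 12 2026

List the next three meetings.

Oct 13 2026, Oct 19 2026, Oct 20 2026

Every event lands on a Monday or Tuesday (gaps cycle 1, 6, 1, 6, 1, 6).
So the schedule is: every Monday and Tuesday.
Next Tuesday: Oct 13 2026.
Next Monday: Oct 19 2026.
The following Tuesday is Oct 20 2026.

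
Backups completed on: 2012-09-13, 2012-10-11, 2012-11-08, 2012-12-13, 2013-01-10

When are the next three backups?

Gaps: 28, 28, 35, 28 days — a mix of 28 and 35. Every date is a Thursday.
Each is the 2nd Thursday of its month.
2nd Thursday of February 2013: 2013-02-14.
2nd Thursday of March 2013: 2013-03-14.
2nd Thursday of April 2013: 2013-04-11.

2013-02-14, 2013-03-14, 2013-04-11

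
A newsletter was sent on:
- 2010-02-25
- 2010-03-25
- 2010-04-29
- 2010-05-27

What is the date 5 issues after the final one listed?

All Thursdays; the gaps (28, 35, 28) vary with month length.
This is the last Thursday of each month.
Last Thursday of June 2010: 2010-06-24.
July 2010 ends with Thursday 2010-07-29.
Last Thursday of August 2010: 2010-08-26.
Last Thursday of September 2010: 2010-09-30.
October 2010 ends with Thursday 2010-10-28.

2010-10-28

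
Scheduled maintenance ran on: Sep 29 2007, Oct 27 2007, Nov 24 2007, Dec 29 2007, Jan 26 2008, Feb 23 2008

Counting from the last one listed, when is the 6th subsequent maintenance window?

Aug 30 2008

Every date is a Saturday; gaps 28, 28, 35, 28, 28 days.
Each is the last Saturday of its month (at least one falls on the 29th or later, ruling out '4th Saturday').
March 2008 ends with Saturday Mar 29 2008.
Last Saturday of April 2008: Apr 26 2008.
Last Saturday of May 2008: May 31 2008.
June 2008 ends with Saturday Jun 28 2008.
Last Saturday of July 2008: Jul 26 2008.
August 2008 ends with Saturday Aug 30 2008.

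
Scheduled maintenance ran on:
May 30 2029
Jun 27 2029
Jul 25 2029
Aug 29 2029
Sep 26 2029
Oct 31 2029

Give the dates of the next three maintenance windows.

Every date is a Wednesday; gaps 28, 28, 35, 28, 35 days.
Each is the last Wednesday of its month (at least one falls on the 29th or later, ruling out '4th Wednesday').
November 2029 ends with Wednesday Nov 28 2029.
Last Wednesday of December 2029: Dec 26 2029.
January 2030 ends with Wednesday Jan 30 2030.

Nov 28 2029, Dec 26 2029, Jan 30 2030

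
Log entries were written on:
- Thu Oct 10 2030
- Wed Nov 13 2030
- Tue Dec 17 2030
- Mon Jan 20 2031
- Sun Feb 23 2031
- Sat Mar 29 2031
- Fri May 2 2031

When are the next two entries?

Every event comes 34 days after the last (34, 34, 34, 34, 34, 34).
Fri May 2 2031 + 34 days = Thu Jun 5 2031.
Thu Jun 5 2031 + 34 days = Wed Jul 9 2031.

Thu Jun 5 2031, Wed Jul 9 2031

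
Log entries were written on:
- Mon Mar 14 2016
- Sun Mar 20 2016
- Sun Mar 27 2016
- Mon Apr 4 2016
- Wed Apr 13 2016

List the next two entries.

Sat Apr 23 2016, Wed May 4 2016

Intervals are 6, 7, 8, 9 days — an arithmetic progression with common difference 1.
Next gap: 10 days. Wed Apr 13 2016 + 10 days = Sat Apr 23 2016.
Next gap: 11 days. Sat Apr 23 2016 + 11 days = Wed May 4 2016.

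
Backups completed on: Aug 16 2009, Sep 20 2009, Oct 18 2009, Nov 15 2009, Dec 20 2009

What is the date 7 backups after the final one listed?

These are Sundays at 28- or 35-day spacing (35, 28, 28, 35).
The pattern: 3rd Sunday of the month.
January 2010 — 3rd Sunday is Jan 17 2010.
3rd Sunday of February 2010: Feb 21 2010.
3rd Sunday of March 2010: Mar 21 2010.
April 2010 — 3rd Sunday is Apr 18 2010.
3rd Sunday of May 2010: May 16 2010.
3rd Sunday of June 2010: Jun 20 2010.
3rd Sunday of July 2010: Jul 18 2010.

Jul 18 2010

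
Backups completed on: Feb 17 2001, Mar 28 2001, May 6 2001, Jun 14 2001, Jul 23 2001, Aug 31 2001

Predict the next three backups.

The spacing is 39, 39, 39, 39, 39 days — always 39 days.
Aug 31 2001 + 39 days = Oct 9 2001.
Oct 9 2001 + 39 days = Nov 17 2001.
Nov 17 2001 + 39 days = Dec 26 2001.

Oct 9 2001, Nov 17 2001, Dec 26 2001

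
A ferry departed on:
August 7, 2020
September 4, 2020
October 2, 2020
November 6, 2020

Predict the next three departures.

December 4, 2020; January 1, 2021; February 5, 2021

These are Fridays at 28- or 35-day spacing (28, 28, 35).
The pattern: 1st Friday of the month.
December 2020 — 1st Friday is December 4, 2020.
January 2021 — 1st Friday is January 1, 2021.
1st Friday of February 2021: February 5, 2021.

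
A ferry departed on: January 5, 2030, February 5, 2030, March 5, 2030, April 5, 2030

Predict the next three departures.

May 5, 2030; June 5, 2030; July 5, 2030

Each date is the 5th; the gaps (31, 28, 31) track the month lengths.
The rule is the 5th of each month.
Next: May 2030 → May 5, 2030.
Next: June 2030 → June 5, 2030.
July 2030: July 5, 2030.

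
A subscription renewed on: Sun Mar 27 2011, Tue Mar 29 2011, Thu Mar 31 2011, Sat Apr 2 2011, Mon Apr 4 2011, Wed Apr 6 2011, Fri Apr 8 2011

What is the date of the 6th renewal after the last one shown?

Gaps between consecutive events: 2, 2, 2, 2, 2, 2 days — a constant 2-day interval.
Fri Apr 8 2011 + 2 days = Sun Apr 10 2011.
Sun Apr 10 2011 + 2 days = Tue Apr 12 2011.
Tue Apr 12 2011 + 2 days = Thu Apr 14 2011.
Thu Apr 14 2011 + 2 days = Sat Apr 16 2011.
Sat Apr 16 2011 + 2 days = Mon Apr 18 2011.
Mon Apr 18 2011 + 2 days = Wed Apr 20 2011.

Wed Apr 20 2011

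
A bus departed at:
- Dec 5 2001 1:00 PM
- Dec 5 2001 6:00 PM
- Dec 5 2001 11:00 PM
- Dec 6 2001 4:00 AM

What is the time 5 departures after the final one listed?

Gaps: 5, 5, 5 hours — each event is 5 hours after the previous one.
Dec 6 2001 4:00 AM + 5 h = Dec 6 2001 9:00 AM.
Dec 6 2001 9:00 AM + 5 h = Dec 6 2001 2:00 PM.
Dec 6 2001 2:00 PM + 5 h = Dec 6 2001 7:00 PM.
Dec 6 2001 7:00 PM + 5 h = Dec 7 2001 12:00 AM.
Dec 7 2001 12:00 AM + 5 h = Dec 7 2001 5:00 AM.

Dec 7 2001 5:00 AM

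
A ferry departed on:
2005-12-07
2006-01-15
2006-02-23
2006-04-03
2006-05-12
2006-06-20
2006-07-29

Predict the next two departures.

The spacing is 39, 39, 39, 39, 39, 39 days — always 39 days.
2006-07-29 + 39 days = 2006-09-06.
2006-09-06 + 39 days = 2006-10-15.

2006-09-06, 2006-10-15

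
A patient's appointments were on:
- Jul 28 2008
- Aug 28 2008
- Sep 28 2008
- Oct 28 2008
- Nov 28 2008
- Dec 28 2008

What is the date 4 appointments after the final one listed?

Each date is the 28th; the gaps (31, 31, 30, 31, 30) track the month lengths.
The rule is the 28th of each month.
January 2009: Jan 28 2009.
February 2009: Feb 28 2009.
March 2009: Mar 28 2009.
Next: April 2009 → Apr 28 2009.

Apr 28 2009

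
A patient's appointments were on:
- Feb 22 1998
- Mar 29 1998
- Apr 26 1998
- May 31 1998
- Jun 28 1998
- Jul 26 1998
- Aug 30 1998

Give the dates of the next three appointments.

Sep 27 1998, Oct 25 1998, Nov 29 1998

All Sundays; the gaps (35, 28, 35, 28, 28, 35) vary with month length.
This is the last Sunday of each month.
Last Sunday of September 1998: Sep 27 1998.
Last Sunday of October 1998: Oct 25 1998.
November 1998 ends with Sunday Nov 29 1998.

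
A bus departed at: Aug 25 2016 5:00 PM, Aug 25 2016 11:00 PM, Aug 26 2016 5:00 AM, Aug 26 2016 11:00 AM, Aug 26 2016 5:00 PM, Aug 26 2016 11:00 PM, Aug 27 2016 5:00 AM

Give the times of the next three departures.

Gaps: 6, 6, 6, 6, 6, 6 hours — each event is 6 hours after the previous one.
Aug 27 2016 5:00 AM + 6 h = Aug 27 2016 11:00 AM.
Aug 27 2016 11:00 AM + 6 h = Aug 27 2016 5:00 PM.
Aug 27 2016 5:00 PM + 6 h = Aug 27 2016 11:00 PM.

Aug 27 2016 11:00 AM, Aug 27 2016 5:00 PM, Aug 27 2016 11:00 PM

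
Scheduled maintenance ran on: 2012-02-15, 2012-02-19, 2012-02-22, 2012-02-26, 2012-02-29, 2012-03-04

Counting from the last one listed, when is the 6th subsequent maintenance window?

Gaps: 4, 3, 4, 3, 4 days — not constant, but cyclic with period 2.
The events fall on every Wednesday and Sunday.
Next Wednesday: 2012-03-07.
Next Sunday: 2012-03-11.
The following Wednesday is 2012-03-14.
The following Sunday is 2012-03-18.
Next Wednesday: 2012-03-21.
Next Sunday: 2012-03-25.

2012-03-25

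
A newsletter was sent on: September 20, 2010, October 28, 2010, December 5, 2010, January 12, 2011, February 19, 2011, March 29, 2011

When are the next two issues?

Every event comes 38 days after the last (38, 38, 38, 38, 38).
March 29, 2011 + 38 days = May 6, 2011.
May 6, 2011 + 38 days = June 13, 2011.

May 6, 2011; June 13, 2011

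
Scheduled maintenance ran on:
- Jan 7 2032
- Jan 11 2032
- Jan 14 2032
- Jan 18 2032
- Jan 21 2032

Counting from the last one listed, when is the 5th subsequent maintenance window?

Every event lands on a Wednesday or Sunday (gaps cycle 4, 3, 4, 3).
So the schedule is: every Wednesday and Sunday.
The following Sunday is Jan 25 2032.
The following Wednesday is Jan 28 2032.
Next Sunday: Feb 1 2032.
The following Wednesday is Feb 4 2032.
Next Sunday: Feb 8 2032.

Feb 8 2032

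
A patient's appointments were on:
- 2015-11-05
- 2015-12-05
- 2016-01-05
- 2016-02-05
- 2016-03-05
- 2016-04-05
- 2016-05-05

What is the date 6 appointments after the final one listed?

2016-11-05

Each date is the 5th; the gaps (30, 31, 31, 29, 31, 30) track the month lengths.
The rule is the 5th of each month.
Next: June 2016 → 2016-06-05.
Next: July 2016 → 2016-07-05.
August 2016: 2016-08-05.
Next: September 2016 → 2016-09-05.
Next: October 2016 → 2016-10-05.
November 2016: 2016-11-05.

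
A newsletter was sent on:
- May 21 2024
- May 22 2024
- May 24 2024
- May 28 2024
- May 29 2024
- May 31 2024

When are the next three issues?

Jun 4 2024, Jun 5 2024, Jun 7 2024

Every event lands on a Tuesday or Wednesday or Friday (gaps cycle 1, 2, 4, 1, 2).
So the schedule is: every Tuesday, Wednesday and Friday.
Next Tuesday: Jun 4 2024.
Next Wednesday: Jun 5 2024.
The following Friday is Jun 7 2024.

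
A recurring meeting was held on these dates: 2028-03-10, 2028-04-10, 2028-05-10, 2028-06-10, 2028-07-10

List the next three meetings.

2028-08-10, 2028-09-10, 2028-10-10

Each date is the 10th; the gaps (31, 30, 31, 30) track the month lengths.
The rule is the 10th of each month.
Next: August 2028 → 2028-08-10.
Next: September 2028 → 2028-09-10.
Next: October 2028 → 2028-10-10.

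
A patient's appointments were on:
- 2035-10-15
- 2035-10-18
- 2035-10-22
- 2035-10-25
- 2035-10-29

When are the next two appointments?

The gap pattern 3, 4, 3, 4 repeats every 2 events.
These are the Mondays and Thursdays of each week.
Next Thursday: 2035-11-01.
The following Monday is 2035-11-05.

2035-11-01, 2035-11-05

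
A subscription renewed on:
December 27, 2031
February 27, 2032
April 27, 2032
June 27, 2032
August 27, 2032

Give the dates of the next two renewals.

Each date is the 27th; the gaps (62, 60, 61, 61) track the month lengths.
The rule is the 27th of every 2 months.
Next: October 2032 → October 27, 2032.
Next: December 2032 → December 27, 2032.

October 27, 2032; December 27, 2032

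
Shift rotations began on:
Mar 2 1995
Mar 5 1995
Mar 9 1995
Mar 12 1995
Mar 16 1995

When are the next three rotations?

Mar 19 1995, Mar 23 1995, Mar 26 1995

The gap pattern 3, 4, 3, 4 repeats every 2 events.
These are the Thursdays and Sundays of each week.
Next Sunday: Mar 19 1995.
Next Thursday: Mar 23 1995.
Next Sunday: Mar 26 1995.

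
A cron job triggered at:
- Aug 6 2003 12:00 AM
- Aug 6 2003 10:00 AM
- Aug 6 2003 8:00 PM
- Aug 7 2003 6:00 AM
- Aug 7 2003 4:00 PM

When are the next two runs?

Spacing: 10, 10, 10, 10 h — constant 10 h.
Aug 7 2003 4:00 PM + 10 h = Aug 8 2003 2:00 AM.
Aug 8 2003 2:00 AM + 10 h = Aug 8 2003 12:00 PM.

Aug 8 2003 2:00 AM, Aug 8 2003 12:00 PM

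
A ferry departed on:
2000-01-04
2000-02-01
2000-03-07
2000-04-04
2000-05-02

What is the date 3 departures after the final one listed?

2000-08-01

These are Tuesdays at 28- or 35-day spacing (28, 35, 28, 28).
The pattern: 1st Tuesday of the month.
June 2000 — 1st Tuesday is 2000-06-06.
1st Tuesday of July 2000: 2000-07-04.
1st Tuesday of August 2000: 2000-08-01.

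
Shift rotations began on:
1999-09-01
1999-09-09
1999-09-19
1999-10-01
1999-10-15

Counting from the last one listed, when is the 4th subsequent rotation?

1999-12-30

Intervals are 8, 10, 12, 14 days — an arithmetic progression with common difference 2.
Next gap: 16 days. 1999-10-15 + 16 days = 1999-10-31.
Next gap: 18 days. 1999-10-31 + 18 days = 1999-11-18.
Next gap: 20 days. 1999-11-18 + 20 days = 1999-12-08.
Next gap: 22 days. 1999-12-08 + 22 days = 1999-12-30.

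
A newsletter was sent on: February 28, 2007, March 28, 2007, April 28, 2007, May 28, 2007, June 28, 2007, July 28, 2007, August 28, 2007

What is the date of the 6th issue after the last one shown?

February 28, 2008

Each date is the 28th; the gaps (28, 31, 30, 31, 30, 31) track the month lengths.
The rule is the 28th of each month.
Next: September 2007 → September 28, 2007.
October 2007: October 28, 2007.
Next: November 2007 → November 28, 2007.
Next: December 2007 → December 28, 2007.
January 2008: January 28, 2008.
February 2008: February 28, 2008.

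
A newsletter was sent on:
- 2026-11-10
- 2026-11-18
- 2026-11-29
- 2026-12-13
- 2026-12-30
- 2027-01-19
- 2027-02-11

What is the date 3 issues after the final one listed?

2027-05-09

Intervals are 8, 11, 14, 17, 20, 23 days — an arithmetic progression with common difference 3.
Next gap: 26 days. 2027-02-11 + 26 days = 2027-03-09.
Next gap: 29 days. 2027-03-09 + 29 days = 2027-04-07.
Next gap: 32 days. 2027-04-07 + 32 days = 2027-05-09.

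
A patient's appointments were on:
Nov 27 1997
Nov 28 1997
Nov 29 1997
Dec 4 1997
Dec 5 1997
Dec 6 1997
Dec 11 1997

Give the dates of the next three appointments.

Dec 12 1997, Dec 13 1997, Dec 18 1997

Gaps: 1, 1, 5, 1, 1, 5 days — not constant, but cyclic with period 3.
The events fall on every Thursday, Friday and Saturday.
The following Friday is Dec 12 1997.
Next Saturday: Dec 13 1997.
Next Thursday: Dec 18 1997.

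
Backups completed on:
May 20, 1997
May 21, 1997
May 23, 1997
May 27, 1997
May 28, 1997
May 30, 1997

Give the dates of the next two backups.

June 3, 1997; June 4, 1997

Every event lands on a Tuesday or Wednesday or Friday (gaps cycle 1, 2, 4, 1, 2).
So the schedule is: every Tuesday, Wednesday and Friday.
The following Tuesday is June 3, 1997.
The following Wednesday is June 4, 1997.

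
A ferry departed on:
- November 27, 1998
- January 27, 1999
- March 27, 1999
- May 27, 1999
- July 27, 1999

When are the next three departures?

September 27, 1999; November 27, 1999; January 27, 2000

Each date is the 27th; the gaps (61, 59, 61, 61) track the month lengths.
The rule is the 27th of every 2 months.
Next: September 1999 → September 27, 1999.
Next: November 1999 → November 27, 1999.
January 2000: January 27, 2000.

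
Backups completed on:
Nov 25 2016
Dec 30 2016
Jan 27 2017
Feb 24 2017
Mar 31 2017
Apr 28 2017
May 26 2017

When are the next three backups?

Jun 30 2017, Jul 28 2017, Aug 25 2017

All Fridays; the gaps (35, 28, 28, 35, 28, 28) vary with month length.
This is the last Friday of each month.
June 2017 ends with Friday Jun 30 2017.
July 2017 ends with Friday Jul 28 2017.
Last Friday of August 2017: Aug 25 2017.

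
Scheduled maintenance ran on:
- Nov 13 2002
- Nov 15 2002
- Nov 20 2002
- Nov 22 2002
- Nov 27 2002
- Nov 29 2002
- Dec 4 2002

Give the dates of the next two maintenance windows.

Dec 6 2002, Dec 11 2002

The gap pattern 2, 5, 2, 5, 2, 5 repeats every 2 events.
These are the Wednesdays and Fridays of each week.
The following Friday is Dec 6 2002.
The following Wednesday is Dec 11 2002.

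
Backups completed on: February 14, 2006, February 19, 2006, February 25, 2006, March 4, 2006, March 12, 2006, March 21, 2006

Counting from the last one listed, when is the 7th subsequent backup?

June 20, 2006

The spacing grows by 1 each time: 5, 6, 7, 8, 9 days.
Next gap: 10 days. March 21, 2006 + 10 days = March 31, 2006.
Next gap: 11 days. March 31, 2006 + 11 days = April 11, 2006.
Next gap: 12 days. April 11, 2006 + 12 days = April 23, 2006.
Next gap: 13 days. April 23, 2006 + 13 days = May 6, 2006.
Next gap: 14 days. May 6, 2006 + 14 days = May 20, 2006.
Next gap: 15 days. May 20, 2006 + 15 days = June 4, 2006.
Next gap: 16 days. June 4, 2006 + 16 days = June 20, 2006.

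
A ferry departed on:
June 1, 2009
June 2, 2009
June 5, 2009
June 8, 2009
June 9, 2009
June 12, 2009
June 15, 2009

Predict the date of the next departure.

June 16, 2009

Gaps: 1, 3, 3, 1, 3, 3 days — not constant, but cyclic with period 3.
The events fall on every Monday, Tuesday and Friday.
The following Tuesday is June 16, 2009.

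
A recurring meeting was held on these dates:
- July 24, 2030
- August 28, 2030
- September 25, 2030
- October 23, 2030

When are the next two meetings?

These are Wednesdays at 28- or 35-day spacing (35, 28, 28).
The pattern: 4th Wednesday of the month.
4th Wednesday of November 2030: November 27, 2030.
December 2030 — 4th Wednesday is December 25, 2030.

November 27, 2030; December 25, 2030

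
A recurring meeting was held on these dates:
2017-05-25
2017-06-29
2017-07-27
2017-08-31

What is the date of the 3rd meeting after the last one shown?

All Thursdays; the gaps (35, 28, 35) vary with month length.
This is the last Thursday of each month.
September 2017 ends with Thursday 2017-09-28.
Last Thursday of October 2017: 2017-10-26.
Last Thursday of November 2017: 2017-11-30.

2017-11-30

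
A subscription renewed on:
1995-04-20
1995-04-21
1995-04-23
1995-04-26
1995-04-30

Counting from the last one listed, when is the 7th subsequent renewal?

The spacing grows by 1 each time: 1, 2, 3, 4 days.
Next gap: 5 days. 1995-04-30 + 5 days = 1995-05-05.
Next gap: 6 days. 1995-05-05 + 6 days = 1995-05-11.
Next gap: 7 days. 1995-05-11 + 7 days = 1995-05-18.
Next gap: 8 days. 1995-05-18 + 8 days = 1995-05-26.
Next gap: 9 days. 1995-05-26 + 9 days = 1995-06-04.
Next gap: 10 days. 1995-06-04 + 10 days = 1995-06-14.
Next gap: 11 days. 1995-06-14 + 11 days = 1995-06-25.

1995-06-25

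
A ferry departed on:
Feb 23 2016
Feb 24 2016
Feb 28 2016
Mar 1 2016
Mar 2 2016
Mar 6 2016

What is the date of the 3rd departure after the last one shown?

Mar 13 2016

Gaps: 1, 4, 2, 1, 4 days — not constant, but cyclic with period 3.
The events fall on every Tuesday, Wednesday and Sunday.
Next Tuesday: Mar 8 2016.
The following Wednesday is Mar 9 2016.
The following Sunday is Mar 13 2016.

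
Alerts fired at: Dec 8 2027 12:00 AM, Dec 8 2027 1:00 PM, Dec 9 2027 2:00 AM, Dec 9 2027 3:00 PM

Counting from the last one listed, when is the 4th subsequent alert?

Spacing: 13, 13, 13 h — constant 13 h.
Dec 9 2027 3:00 PM + 13 h = Dec 10 2027 4:00 AM.
Dec 10 2027 4:00 AM + 13 h = Dec 10 2027 5:00 PM.
Dec 10 2027 5:00 PM + 13 h = Dec 11 2027 6:00 AM.
Dec 11 2027 6:00 AM + 13 h = Dec 11 2027 7:00 PM.

Dec 11 2027 7:00 PM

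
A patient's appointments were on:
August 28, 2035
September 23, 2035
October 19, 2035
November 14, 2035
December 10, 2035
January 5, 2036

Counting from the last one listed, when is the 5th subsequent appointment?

May 14, 2036

The spacing is 26, 26, 26, 26, 26 days — always 26 days.
January 5, 2036 + 26 days = January 31, 2036.
January 31, 2036 + 26 days = February 26, 2036.
February 26, 2036 + 26 days = March 23, 2036.
March 23, 2036 + 26 days = April 18, 2036.
April 18, 2036 + 26 days = May 14, 2036.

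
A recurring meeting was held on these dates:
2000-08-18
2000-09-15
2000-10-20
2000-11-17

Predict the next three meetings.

2000-12-15, 2001-01-19, 2001-02-16

These are Fridays at 28- or 35-day spacing (28, 35, 28).
The pattern: 3rd Friday of the month.
December 2000 — 3rd Friday is 2000-12-15.
3rd Friday of January 2001: 2001-01-19.
February 2001 — 3rd Friday is 2001-02-16.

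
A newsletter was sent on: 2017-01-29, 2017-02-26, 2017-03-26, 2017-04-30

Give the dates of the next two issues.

All Sundays; the gaps (28, 28, 35) vary with month length.
This is the last Sunday of each month.
May 2017 ends with Sunday 2017-05-28.
June 2017 ends with Sunday 2017-06-25.

2017-05-28, 2017-06-25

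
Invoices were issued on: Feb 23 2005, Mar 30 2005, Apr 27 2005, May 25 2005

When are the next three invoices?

Jun 29 2005, Jul 27 2005, Aug 31 2005

These are Wednesdays with 35, 28, 28-day gaps.
Each is the final Wednesday of its month — Mar 30 2005 is past the 28th, so '4th Wednesday' doesn't fit.
Last Wednesday of June 2005: Jun 29 2005.
Last Wednesday of July 2005: Jul 27 2005.
August 2005 ends with Wednesday Aug 31 2005.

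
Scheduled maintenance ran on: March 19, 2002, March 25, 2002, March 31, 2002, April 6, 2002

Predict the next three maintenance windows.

April 12, 2002; April 18, 2002; April 24, 2002

The spacing is 6, 6, 6 days — always 6 days.
April 6, 2002 + 6 days = April 12, 2002.
April 12, 2002 + 6 days = April 18, 2002.
April 18, 2002 + 6 days = April 24, 2002.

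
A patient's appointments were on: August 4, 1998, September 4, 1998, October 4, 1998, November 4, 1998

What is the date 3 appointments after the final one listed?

February 4, 1999

The day-of-month is always 4 (31, 30, 31 days between events).
So this recurs on the 4th of each month.
December 1998: December 4, 1998.
January 1999: January 4, 1999.
February 1999: February 4, 1999.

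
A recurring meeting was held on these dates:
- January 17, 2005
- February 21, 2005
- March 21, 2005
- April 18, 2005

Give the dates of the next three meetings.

All dates are Mondays, 35, 28, 28 days apart.
Specifically, the 3rd Monday of each month.
May 2005 — 3rd Monday is May 16, 2005.
June 2005 — 3rd Monday is June 20, 2005.
July 2005 — 3rd Monday is July 18, 2005.

May 16, 2005; June 20, 2005; July 18, 2005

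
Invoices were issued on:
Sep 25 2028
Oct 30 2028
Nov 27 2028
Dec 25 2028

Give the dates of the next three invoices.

These are Mondays with 35, 28, 28-day gaps.
Each is the final Monday of its month — Oct 30 2028 is past the 28th, so '4th Monday' doesn't fit.
Last Monday of January 2029: Jan 29 2029.
Last Monday of February 2029: Feb 26 2029.
March 2029 ends with Monday Mar 26 2029.

Jan 29 2029, Feb 26 2029, Mar 26 2029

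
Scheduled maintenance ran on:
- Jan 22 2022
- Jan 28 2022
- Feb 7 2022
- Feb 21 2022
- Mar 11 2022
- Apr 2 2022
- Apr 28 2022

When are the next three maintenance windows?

Gaps: 6, 10, 14, 18, 22, 26 days — each gap is 4 larger than the previous one.
Next gap: 30 days. Apr 28 2022 + 30 days = May 28 2022.
Next gap: 34 days. May 28 2022 + 34 days = Jul 1 2022.
Next gap: 38 days. Jul 1 2022 + 38 days = Aug 8 2022.

May 28 2022, Jul 1 2022, Aug 8 2022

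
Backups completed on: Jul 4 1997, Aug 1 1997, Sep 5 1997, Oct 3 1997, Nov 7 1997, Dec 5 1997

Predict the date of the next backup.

Gaps: 28, 35, 28, 35, 28 days — a mix of 28 and 35. Every date is a Friday.
Each is the 1st Friday of its month.
January 1998 — 1st Friday is Jan 2 1998.

Jan 2 1998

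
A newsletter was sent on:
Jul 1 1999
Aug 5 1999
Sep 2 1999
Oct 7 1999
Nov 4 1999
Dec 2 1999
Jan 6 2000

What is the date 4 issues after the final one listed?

All dates are Thursdays, 35, 28, 35, 28, 28, 35 days apart.
Specifically, the 1st Thursday of each month.
February 2000 — 1st Thursday is Feb 3 2000.
March 2000 — 1st Thursday is Mar 2 2000.
April 2000 — 1st Thursday is Apr 6 2000.
1st Thursday of May 2000: May 4 2000.

May 4 2000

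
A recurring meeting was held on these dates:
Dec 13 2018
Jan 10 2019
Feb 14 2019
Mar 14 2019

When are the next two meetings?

Apr 11 2019, May 9 2019

These are Thursdays at 28- or 35-day spacing (28, 35, 28).
The pattern: 2nd Thursday of the month.
2nd Thursday of April 2019: Apr 11 2019.
2nd Thursday of May 2019: May 9 2019.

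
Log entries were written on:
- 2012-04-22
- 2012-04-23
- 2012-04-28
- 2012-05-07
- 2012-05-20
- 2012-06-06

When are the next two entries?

Gaps: 1, 5, 9, 13, 17 days — each gap is 4 larger than the previous one.
Next gap: 21 days. 2012-06-06 + 21 days = 2012-06-27.
Next gap: 25 days. 2012-06-27 + 25 days = 2012-07-22.

2012-06-27, 2012-07-22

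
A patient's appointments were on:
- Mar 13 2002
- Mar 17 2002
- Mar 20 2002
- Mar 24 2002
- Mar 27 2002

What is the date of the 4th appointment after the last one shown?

Apr 10 2002

Every event lands on a Wednesday or Sunday (gaps cycle 4, 3, 4, 3).
So the schedule is: every Wednesday and Sunday.
Next Sunday: Mar 31 2002.
Next Wednesday: Apr 3 2002.
Next Sunday: Apr 7 2002.
Next Wednesday: Apr 10 2002.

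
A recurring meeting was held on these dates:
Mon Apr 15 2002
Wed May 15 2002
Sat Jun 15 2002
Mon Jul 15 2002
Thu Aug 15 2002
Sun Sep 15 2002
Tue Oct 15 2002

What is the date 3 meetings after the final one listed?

Each date is the 15th; the gaps (30, 31, 30, 31, 31, 30) track the month lengths.
The rule is the 15th of each month.
November 2002: Fri Nov 15 2002.
Next: December 2002 → Sun Dec 15 2002.
January 2003: Wed Jan 15 2003.

Wed Jan 15 2003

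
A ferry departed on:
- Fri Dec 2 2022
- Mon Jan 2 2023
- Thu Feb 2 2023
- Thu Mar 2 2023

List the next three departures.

Sun Apr 2 2023, Tue May 2 2023, Fri Jun 2 2023

Each date is the 2nd; the gaps (31, 31, 28) track the month lengths.
The rule is the 2nd of each month.
Next: April 2023 → Sun Apr 2 2023.
May 2023: Tue May 2 2023.
June 2023: Fri Jun 2 2023.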